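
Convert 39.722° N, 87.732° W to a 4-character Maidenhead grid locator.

Offset from 180°W / 90°S: lon 92.27°, lat 129.72°.
Field (20°×10°, letters A–R): 92.27/20 → 4 → E, 129.72/10 → 12 → M; chars EM.
Square (2°×1°, digits 0–9): 12.27/2 → 6, 9.72/1 → 9; chars 69.

EM69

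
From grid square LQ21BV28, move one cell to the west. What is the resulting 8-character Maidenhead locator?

LQ21bv18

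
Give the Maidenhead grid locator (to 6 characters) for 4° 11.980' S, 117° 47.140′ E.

Shift to the Maidenhead origin (180°W, 90°S): lon 297.7857, lat 85.8003.
Field: lon ⌊297.7857/20⌋ = 14 → O; lat ⌊85.8003/10⌋ = 8 → I.
Square: lon ⌊17.7857/2⌋ = 8; lat ⌊5.8003/1⌋ = 5.
Subsquare: lon ⌊1.7857/0.0833333⌋ = 21 → v; lat ⌊0.8003/0.0416667⌋ = 19 → t.

OI85vt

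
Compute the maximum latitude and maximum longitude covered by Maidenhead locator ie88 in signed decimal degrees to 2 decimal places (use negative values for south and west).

-41.00, -2.00

Field I=8, E=4: +8·20° lon, +4·10° lat → SW at lon -20°, lat -50°.
Square 8, 8: +8·2° lon, +8·1° lat → SW at lon -4°, lat -42°.
Cell spans 2° lon × 1° lat. NE corner is SW corner plus one full cell.
latitude -41.00, longitude -2.00.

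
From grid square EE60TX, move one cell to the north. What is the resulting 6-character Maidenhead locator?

EE61ta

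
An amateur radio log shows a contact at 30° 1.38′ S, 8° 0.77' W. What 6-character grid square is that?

IF59xx

Shift to the Maidenhead origin (180°W, 90°S): lon 171.9872, lat 59.9770.
Field: lon ⌊171.9872/20⌋ = 8 → I; lat ⌊59.9770/10⌋ = 5 → F.
Square: lon ⌊11.9872/2⌋ = 5; lat ⌊9.9770/1⌋ = 9.
Subsquare: lon ⌊1.9872/0.0833333⌋ = 23 → x; lat ⌊0.9770/0.0416667⌋ = 23 → x.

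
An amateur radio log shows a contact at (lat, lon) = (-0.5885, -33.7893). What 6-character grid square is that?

HI39cj

Shift to the Maidenhead origin (180°W, 90°S): lon 146.2107, lat 89.4115.
Field: 146.2107/20 → 7 → H, 89.4115/10 → 8 → I; chars HI.
Square: 6.2107/2 → 3, 9.4115/1 → 9; chars 39.
Subsquare: 0.2107/0.0833333 → 2 → c, 0.4115/0.0416667 → 9 → j; chars cj.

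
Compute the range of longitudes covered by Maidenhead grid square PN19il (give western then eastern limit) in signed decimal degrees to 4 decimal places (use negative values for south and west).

122.6667, 122.7500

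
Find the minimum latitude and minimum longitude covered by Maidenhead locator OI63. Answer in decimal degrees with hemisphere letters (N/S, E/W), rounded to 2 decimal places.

7.00° S, 112.00° E

Field O=14, I=8: +14·20° lon, +8·10° lat → SW at lon 100°, lat -10°.
Square 6, 3: +6·2° lon, +3·1° lat → SW at lon 112°, lat -7°.
latitude 7.00° S, longitude 112.00° E.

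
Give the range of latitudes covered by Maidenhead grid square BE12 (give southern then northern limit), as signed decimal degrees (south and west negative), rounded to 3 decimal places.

-48.000, -47.000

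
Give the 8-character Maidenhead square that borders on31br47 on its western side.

ON31br37

Longitude extended square 4; −1 → 3.
The latitude characters are unchanged.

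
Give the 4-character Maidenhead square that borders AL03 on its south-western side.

RL92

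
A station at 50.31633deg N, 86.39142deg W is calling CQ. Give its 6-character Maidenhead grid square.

EO60th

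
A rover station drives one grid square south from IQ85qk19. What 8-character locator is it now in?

IQ85qk18

Latitude extended square 9; −1 → 8.
The longitude characters are unchanged.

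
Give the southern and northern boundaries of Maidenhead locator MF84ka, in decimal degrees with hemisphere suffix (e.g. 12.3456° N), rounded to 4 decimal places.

Field M=12, F=5: +12·20° lon, +5·10° lat → SW at lon 60°, lat -40°.
Square 8, 4: +8·2° lon, +4·1° lat → SW at lon 76°, lat -36°.
Subsquare k=10, a=0: +10·0.0833333° lon, +0·0.0416667° lat → SW at lon 76.8333°, lat -36°.
Cell spans 0.0833333° lon × 0.0416667° lat.
south 36.0000° S, north 35.9583° S.

36.0000° S, 35.9583° S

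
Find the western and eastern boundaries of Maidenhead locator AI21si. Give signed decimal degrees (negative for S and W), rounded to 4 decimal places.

Field A=0, I=8: +0·20° lon, +8·10° lat → SW at lon -180°, lat -10°.
Square 2, 1: +2·2° lon, +1·1° lat → SW at lon -176°, lat -9°.
Subsquare s=18, i=8: +18·0.0833333° lon, +8·0.0416667° lat → SW at lon -174.5°, lat -8.66667°.
Cell spans 0.0833333° lon × 0.0416667° lat.
west -174.5000, east -174.4167.

-174.5000, -174.4167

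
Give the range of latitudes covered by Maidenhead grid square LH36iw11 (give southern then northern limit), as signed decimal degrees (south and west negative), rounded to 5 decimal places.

Field L=11, H=7: +11·20° lon, +7·10° lat → SW at lon 40°, lat -20°.
Square 3, 6: +3·2° lon, +6·1° lat → SW at lon 46°, lat -14°.
Subsquare i=8, w=22: +8·0.0833333° lon, +22·0.0416667° lat → SW at lon 46.6667°, lat -13.0833°.
Extended square 1, 1: +1·0.00833333° lon, +1·0.00416667° lat → SW at lon 46.675°, lat -13.0792°.
Cell spans 0.00833333° lon × 0.00416667° lat.
south -13.07917, north -13.07500.

-13.07917, -13.07500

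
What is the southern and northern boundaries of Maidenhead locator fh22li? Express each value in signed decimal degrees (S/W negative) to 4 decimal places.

-17.6667, -17.6250

Field F=5, H=7: +5·20° lon, +7·10° lat → SW at lon -80°, lat -20°.
Square 2, 2: +2·2° lon, +2·1° lat → SW at lon -76°, lat -18°.
Subsquare l=11, i=8: +11·0.0833333° lon, +8·0.0416667° lat → SW at lon -75.0833°, lat -17.6667°.
Cell spans 0.0833333° lon × 0.0416667° lat.
south -17.6667, north -17.6250.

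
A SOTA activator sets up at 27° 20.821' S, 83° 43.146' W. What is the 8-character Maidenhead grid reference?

EG82dp36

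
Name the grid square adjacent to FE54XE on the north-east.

Longitude subsquare x = 23; +1 → 24, wraps to 0 = a, carry into square.
Longitude square 5; +1 → 6.
Latitude subsquare e = 4; +1 → 5 = f.

FE64af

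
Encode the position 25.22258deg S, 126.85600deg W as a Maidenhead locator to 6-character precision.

CG64ns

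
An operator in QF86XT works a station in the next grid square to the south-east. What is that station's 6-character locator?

QF96as

Longitude subsquare x = 23; +1 → 24, wraps to 0 = a, carry into square.
Longitude square 8; +1 → 9.
Latitude subsquare t = 19; −1 → 18 = s.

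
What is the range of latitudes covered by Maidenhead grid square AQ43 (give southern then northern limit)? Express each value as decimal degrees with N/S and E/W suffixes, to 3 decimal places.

Field A=0, Q=16: +0·20° lon, +16·10° lat → SW at lon -180°, lat 70°.
Square 4, 3: +4·2° lon, +3·1° lat → SW at lon -172°, lat 73°.
Cell spans 2° lon × 1° lat.
south 73.000° N, north 74.000° N.

73.000° N, 74.000° N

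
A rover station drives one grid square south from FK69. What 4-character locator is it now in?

Latitude square 9; −1 → 8.
The longitude characters are unchanged.

FK68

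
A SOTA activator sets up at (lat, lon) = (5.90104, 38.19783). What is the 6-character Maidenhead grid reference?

Add 180° to longitude and 90° to latitude: 218.1978, 95.9010.
Field: lon ⌊218.1978/20⌋ = 10 → K; lat ⌊95.9010/10⌋ = 9 → J.
Square: lon ⌊18.1978/2⌋ = 9; lat ⌊5.9010/1⌋ = 5.
Subsquare: lon ⌊0.1978/0.0833333⌋ = 2 → c; lat ⌊0.9010/0.0416667⌋ = 21 → v.

KJ95cv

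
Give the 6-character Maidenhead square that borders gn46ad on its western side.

Longitude subsquare a = 0; −1 → -1, wraps to 23 = x, carry into square.
Longitude square 4; −1 → 3.
The latitude characters are unchanged.

GN36xd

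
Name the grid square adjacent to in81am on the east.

IN81bm

Longitude subsquare a = 0; +1 → 1 = b.
The latitude characters are unchanged.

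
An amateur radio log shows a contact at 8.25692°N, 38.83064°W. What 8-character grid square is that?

HJ08og01

Offset from 180°W / 90°S: lon 141.16936°, lat 98.25692°.
Field: lon ⌊141.16936/20⌋ = 7 → H; lat ⌊98.25692/10⌋ = 9 → J.
Square: lon ⌊1.16936/2⌋ = 0; lat ⌊8.25692/1⌋ = 8.
Subsquare: lon ⌊1.16936/0.0833333⌋ = 14 → o; lat ⌊0.25692/0.0416667⌋ = 6 → g.
Extended square: lon ⌊0.00269/0.00833333⌋ = 0; lat ⌊0.00692/0.00416667⌋ = 1.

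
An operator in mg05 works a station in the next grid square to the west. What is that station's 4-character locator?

Longitude square 0; −1 → -1, wraps to 9, carry into field.
Longitude field M = 12; −1 → 11 = L.
The latitude characters are unchanged.

LG95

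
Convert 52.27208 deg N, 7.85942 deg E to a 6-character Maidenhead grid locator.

Offset from 180°W / 90°S: lon 187.8594°, lat 142.2721°.
Field: 187.8594/20 → 9 → J, 142.2721/10 → 14 → O; chars JO.
Square: 7.8594/2 → 3, 2.2721/1 → 2; chars 32.
Subsquare: 1.8594/0.0833333 → 22 → w, 0.2721/0.0416667 → 6 → g; chars wg.

JO32wg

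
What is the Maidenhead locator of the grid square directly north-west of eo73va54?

Longitude extended square 5; −1 → 4.
Latitude extended square 4; +1 → 5.

EO73va45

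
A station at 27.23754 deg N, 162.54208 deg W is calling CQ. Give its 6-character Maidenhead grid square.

AL87rf

Shift to the Maidenhead origin (180°W, 90°S): lon 17.4579, lat 117.2375.
Field: lon ⌊17.4579/20⌋ = 0 → A; lat ⌊117.2375/10⌋ = 11 → L.
Square: lon ⌊17.4579/2⌋ = 8; lat ⌊7.2375/1⌋ = 7.
Subsquare: lon ⌊1.4579/0.0833333⌋ = 17 → r; lat ⌊0.2375/0.0416667⌋ = 5 → f.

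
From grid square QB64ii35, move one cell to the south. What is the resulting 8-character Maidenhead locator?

QB64ii34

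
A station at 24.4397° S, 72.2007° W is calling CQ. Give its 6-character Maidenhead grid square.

Add 180° to longitude and 90° to latitude: 107.7993, 65.5603.
Field (20°×10°, letters A–R): lon ⌊107.7993/20⌋ = 5 → F; lat ⌊65.5603/10⌋ = 6 → G.
Square (2°×1°, digits 0–9): lon ⌊7.7993/2⌋ = 3; lat ⌊5.5603/1⌋ = 5.
Subsquare (5′×2.5′, letters a–x): lon ⌊1.7993/0.0833333⌋ = 21 → v; lat ⌊0.5603/0.0416667⌋ = 13 → n.

FG35vn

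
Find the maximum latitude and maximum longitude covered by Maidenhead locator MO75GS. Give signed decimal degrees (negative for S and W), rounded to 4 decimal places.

Field M=12, O=14: +12·20° lon, +14·10° lat → SW at lon 60°, lat 50°.
Square 7, 5: +7·2° lon, +5·1° lat → SW at lon 74°, lat 55°.
Subsquare g=6, s=18: +6·0.0833333° lon, +18·0.0416667° lat → SW at lon 74.5°, lat 55.75°.
Cell spans 0.0833333° lon × 0.0416667° lat. NE corner is SW corner plus one full cell.
latitude 55.7917, longitude 74.5833.

55.7917, 74.5833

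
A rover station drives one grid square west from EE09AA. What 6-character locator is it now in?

Longitude subsquare a = 0; −1 → -1, wraps to 23 = x, carry into square.
Longitude square 0; −1 → -1, wraps to 9, carry into field.
Longitude field E = 4; −1 → 3 = D.
The latitude characters are unchanged.

DE99xa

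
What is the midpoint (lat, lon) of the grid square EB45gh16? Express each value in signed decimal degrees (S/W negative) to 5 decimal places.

-74.68125, -91.48750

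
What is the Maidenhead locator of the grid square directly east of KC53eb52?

Longitude extended square 5; +1 → 6.
The latitude characters are unchanged.

KC53eb62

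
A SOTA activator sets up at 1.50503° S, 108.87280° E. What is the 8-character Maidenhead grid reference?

Add 180° to longitude and 90° to latitude: 288.87280, 88.49497.
Field: lon ⌊288.87280/20⌋ = 14 → O; lat ⌊88.49497/10⌋ = 8 → I.
Square: lon ⌊8.87280/2⌋ = 4; lat ⌊8.49497/1⌋ = 8.
Subsquare: lon ⌊0.87280/0.0833333⌋ = 10 → k; lat ⌊0.49497/0.0416667⌋ = 11 → l.
Extended square: lon ⌊0.03947/0.00833333⌋ = 4; lat ⌊0.03664/0.00416667⌋ = 8.

OI48kl48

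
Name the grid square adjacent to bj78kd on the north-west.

Longitude subsquare k = 10; −1 → 9 = j.
Latitude subsquare d = 3; +1 → 4 = e.

BJ78je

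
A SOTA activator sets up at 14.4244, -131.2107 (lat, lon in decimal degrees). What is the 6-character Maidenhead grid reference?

Add 180° to longitude and 90° to latitude: 48.7893, 104.4244.
Field: 48.7893/20 → 2 → C, 104.4244/10 → 10 → K; chars CK.
Square: 8.7893/2 → 4, 4.4244/1 → 4; chars 44.
Subsquare: 0.7893/0.0833333 → 9 → j, 0.4244/0.0416667 → 10 → k; chars jk.

CK44jk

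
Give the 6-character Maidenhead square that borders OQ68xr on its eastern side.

Longitude subsquare x = 23; +1 → 24, wraps to 0 = a, carry into square.
Longitude square 6; +1 → 7.
The latitude characters are unchanged.

OQ78ar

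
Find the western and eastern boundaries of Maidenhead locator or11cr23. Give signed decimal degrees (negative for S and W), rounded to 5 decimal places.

Field O=14, R=17: +14·20° lon, +17·10° lat → SW at lon 100°, lat 80°.
Square 1, 1: +1·2° lon, +1·1° lat → SW at lon 102°, lat 81°.
Subsquare c=2, r=17: +2·0.0833333° lon, +17·0.0416667° lat → SW at lon 102.167°, lat 81.7083°.
Extended square 2, 3: +2·0.00833333° lon, +3·0.00416667° lat → SW at lon 102.183°, lat 81.7208°.
Cell spans 0.00833333° lon × 0.00416667° lat.
west 102.18333, east 102.19167.

102.18333, 102.19167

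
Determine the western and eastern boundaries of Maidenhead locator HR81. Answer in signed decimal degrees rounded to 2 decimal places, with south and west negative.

-24.00, -22.00

Field H=7, R=17: +7·20° lon, +17·10° lat → SW at lon -40°, lat 80°.
Square 8, 1: +8·2° lon, +1·1° lat → SW at lon -24°, lat 81°.
Cell spans 2° lon × 1° lat.
west -24.00, east -22.00.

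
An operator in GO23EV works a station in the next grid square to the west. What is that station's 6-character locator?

GO23dv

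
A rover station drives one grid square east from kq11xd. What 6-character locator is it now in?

KQ21ad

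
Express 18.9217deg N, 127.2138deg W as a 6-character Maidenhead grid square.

CK68jw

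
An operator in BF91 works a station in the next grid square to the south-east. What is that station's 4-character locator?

CF00

Longitude square 9; +1 → 10, wraps to 0, carry into field.
Longitude field B = 1; +1 → 2 = C.
Latitude square 1; −1 → 0.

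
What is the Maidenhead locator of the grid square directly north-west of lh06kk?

LH06jl

Longitude subsquare k = 10; −1 → 9 = j.
Latitude subsquare k = 10; +1 → 11 = l.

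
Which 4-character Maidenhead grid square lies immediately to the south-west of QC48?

QC37

Longitude square 4; −1 → 3.
Latitude square 8; −1 → 7.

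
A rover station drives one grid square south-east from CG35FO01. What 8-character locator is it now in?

CG35fo10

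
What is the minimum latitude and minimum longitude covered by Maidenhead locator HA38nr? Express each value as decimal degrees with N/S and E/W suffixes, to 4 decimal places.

81.2917° S, 32.9167° W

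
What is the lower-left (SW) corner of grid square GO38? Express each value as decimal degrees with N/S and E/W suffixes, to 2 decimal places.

Field G=6, O=14: +6·20° lon, +14·10° lat → SW at lon -60°, lat 50°.
Square 3, 8: +3·2° lon, +8·1° lat → SW at lon -54°, lat 58°.
latitude 58.00° N, longitude 54.00° W.

58.00° N, 54.00° W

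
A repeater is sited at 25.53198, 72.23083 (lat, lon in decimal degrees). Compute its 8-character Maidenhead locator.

ML65cm77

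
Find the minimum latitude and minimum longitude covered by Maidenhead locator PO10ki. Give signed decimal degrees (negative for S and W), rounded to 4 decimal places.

50.3333, 122.8333

Field P=15, O=14: +15·20° lon, +14·10° lat → SW at lon 120°, lat 50°.
Square 1, 0: +1·2° lon, +0·1° lat → SW at lon 122°, lat 50°.
Subsquare k=10, i=8: +10·0.0833333° lon, +8·0.0416667° lat → SW at lon 122.833°, lat 50.3333°.
latitude 50.3333, longitude 122.8333.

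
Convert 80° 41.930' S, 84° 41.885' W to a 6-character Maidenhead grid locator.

EA79ph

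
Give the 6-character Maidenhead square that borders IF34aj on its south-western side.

Longitude subsquare a = 0; −1 → -1, wraps to 23 = x, carry into square.
Longitude square 3; −1 → 2.
Latitude subsquare j = 9; −1 → 8 = i.

IF24xi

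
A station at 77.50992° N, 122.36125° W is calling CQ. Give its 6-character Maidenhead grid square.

Offset from 180°W / 90°S: lon 57.6388°, lat 167.5099°.
Field: lon ⌊57.6388/20⌋ = 2 → C; lat ⌊167.5099/10⌋ = 16 → Q.
Square: lon ⌊17.6388/2⌋ = 8; lat ⌊7.5099/1⌋ = 7.
Subsquare: lon ⌊1.6388/0.0833333⌋ = 19 → t; lat ⌊0.5099/0.0416667⌋ = 12 → m.

CQ87tm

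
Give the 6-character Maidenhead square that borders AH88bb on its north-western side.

AH88ac

Longitude subsquare b = 1; −1 → 0 = a.
Latitude subsquare b = 1; +1 → 2 = c.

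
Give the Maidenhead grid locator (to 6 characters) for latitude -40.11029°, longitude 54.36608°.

LE79ev

Offset from 180°W / 90°S: lon 234.3661°, lat 49.8897°.
Field: 234.3661/20 → 11 → L, 49.8897/10 → 4 → E; chars LE.
Square: 14.3661/2 → 7, 9.8897/1 → 9; chars 79.
Subsquare: 0.3661/0.0833333 → 4 → e, 0.8897/0.0416667 → 21 → v; chars ev.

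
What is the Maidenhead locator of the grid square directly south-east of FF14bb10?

FF14ba29

Longitude extended square 1; +1 → 2.
Latitude extended square 0; −1 → -1, wraps to 9, carry into subsquare.
Latitude subsquare b = 1; −1 → 0 = a.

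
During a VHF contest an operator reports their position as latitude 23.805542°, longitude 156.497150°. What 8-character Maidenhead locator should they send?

QL83ft93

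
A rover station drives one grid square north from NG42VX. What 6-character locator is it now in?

Latitude subsquare x = 23; +1 → 24, wraps to 0 = a, carry into square.
Latitude square 2; +1 → 3.
The longitude characters are unchanged.

NG43va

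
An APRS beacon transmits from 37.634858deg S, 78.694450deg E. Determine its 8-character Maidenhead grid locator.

MF92ii37

Offset from 180°W / 90°S: lon 258.69445°, lat 52.36514°.
Field: 258.69445/20 → 12 → M, 52.36514/10 → 5 → F; chars MF.
Square: 18.69445/2 → 9, 2.36514/1 → 2; chars 92.
Subsquare: 0.69445/0.0833333 → 8 → i, 0.36514/0.0416667 → 8 → i; chars ii.
Extended square: 0.02778/0.00833333 → 3, 0.03181/0.00416667 → 7; chars 37.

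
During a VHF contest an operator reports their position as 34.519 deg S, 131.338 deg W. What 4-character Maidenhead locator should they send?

CF45

Offset from 180°W / 90°S: lon 48.66°, lat 55.48°.
Field (20°×10°, letters A–R): lon ⌊48.66/20⌋ = 2 → C; lat ⌊55.48/10⌋ = 5 → F.
Square (2°×1°, digits 0–9): lon ⌊8.66/2⌋ = 4; lat ⌊5.48/1⌋ = 5.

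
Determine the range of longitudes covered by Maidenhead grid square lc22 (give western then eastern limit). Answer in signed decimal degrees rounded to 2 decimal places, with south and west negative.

44.00, 46.00

Field L=11, C=2: +11·20° lon, +2·10° lat → SW at lon 40°, lat -70°.
Square 2, 2: +2·2° lon, +2·1° lat → SW at lon 44°, lat -68°.
Cell spans 2° lon × 1° lat.
west 44.00, east 46.00.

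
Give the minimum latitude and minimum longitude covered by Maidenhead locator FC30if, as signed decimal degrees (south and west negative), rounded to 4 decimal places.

-69.7917, -73.3333

Field F=5, C=2: +5·20° lon, +2·10° lat → SW at lon -80°, lat -70°.
Square 3, 0: +3·2° lon, +0·1° lat → SW at lon -74°, lat -70°.
Subsquare i=8, f=5: +8·0.0833333° lon, +5·0.0416667° lat → SW at lon -73.3333°, lat -69.7917°.
latitude -69.7917, longitude -73.3333.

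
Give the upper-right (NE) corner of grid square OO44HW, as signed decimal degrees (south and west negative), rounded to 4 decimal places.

Field O=14, O=14: +14·20° lon, +14·10° lat → SW at lon 100°, lat 50°.
Square 4, 4: +4·2° lon, +4·1° lat → SW at lon 108°, lat 54°.
Subsquare h=7, w=22: +7·0.0833333° lon, +22·0.0416667° lat → SW at lon 108.583°, lat 54.9167°.
Cell spans 0.0833333° lon × 0.0416667° lat. NE corner is SW corner plus one full cell.
latitude 54.9583, longitude 108.6667.

54.9583, 108.6667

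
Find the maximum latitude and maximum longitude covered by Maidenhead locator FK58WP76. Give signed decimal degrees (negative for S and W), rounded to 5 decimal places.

18.65417, -68.10000

Field F=5, K=10: +5·20° lon, +10·10° lat → SW at lon -80°, lat 10°.
Square 5, 8: +5·2° lon, +8·1° lat → SW at lon -70°, lat 18°.
Subsquare w=22, p=15: +22·0.0833333° lon, +15·0.0416667° lat → SW at lon -68.1667°, lat 18.625°.
Extended square 7, 6: +7·0.00833333° lon, +6·0.00416667° lat → SW at lon -68.1083°, lat 18.65°.
Cell spans 0.00833333° lon × 0.00416667° lat. NE corner is SW corner plus one full cell.
latitude 18.65417, longitude -68.10000.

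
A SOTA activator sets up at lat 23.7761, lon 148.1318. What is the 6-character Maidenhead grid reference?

Offset from 180°W / 90°S: lon 328.1318°, lat 113.7761°.
Field: lon ⌊328.1318/20⌋ = 16 → Q; lat ⌊113.7761/10⌋ = 11 → L.
Square: lon ⌊8.1318/2⌋ = 4; lat ⌊3.7761/1⌋ = 3.
Subsquare: lon ⌊0.1318/0.0833333⌋ = 1 → b; lat ⌊0.7761/0.0416667⌋ = 18 → s.

QL43bs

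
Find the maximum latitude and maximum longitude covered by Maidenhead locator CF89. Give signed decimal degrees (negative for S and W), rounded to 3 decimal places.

-30.000, -122.000

Field C=2, F=5: +2·20° lon, +5·10° lat → SW at lon -140°, lat -40°.
Square 8, 9: +8·2° lon, +9·1° lat → SW at lon -124°, lat -31°.
Cell spans 2° lon × 1° lat. NE corner is SW corner plus one full cell.
latitude -30.000, longitude -122.000.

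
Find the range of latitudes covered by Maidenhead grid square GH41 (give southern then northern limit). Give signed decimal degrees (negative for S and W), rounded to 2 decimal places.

Field G=6, H=7: +6·20° lon, +7·10° lat → SW at lon -60°, lat -20°.
Square 4, 1: +4·2° lon, +1·1° lat → SW at lon -52°, lat -19°.
Cell spans 2° lon × 1° lat.
south -19.00, north -18.00.

-19.00, -18.00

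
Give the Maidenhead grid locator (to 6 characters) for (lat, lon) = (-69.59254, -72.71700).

FC30pj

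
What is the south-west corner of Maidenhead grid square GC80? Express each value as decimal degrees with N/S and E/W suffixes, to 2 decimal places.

Field G=6, C=2: +6·20° lon, +2·10° lat → SW at lon -60°, lat -70°.
Square 8, 0: +8·2° lon, +0·1° lat → SW at lon -44°, lat -70°.
latitude 70.00° S, longitude 44.00° W.

70.00° S, 44.00° W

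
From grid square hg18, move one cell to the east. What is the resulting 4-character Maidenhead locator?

HG28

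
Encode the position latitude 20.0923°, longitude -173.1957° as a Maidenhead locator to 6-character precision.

AL30jc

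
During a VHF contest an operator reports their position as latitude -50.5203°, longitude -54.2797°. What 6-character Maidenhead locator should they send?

GD29ul

Offset from 180°W / 90°S: lon 125.7203°, lat 39.4797°.
Field: 125.7203/20 → 6 → G, 39.4797/10 → 3 → D; chars GD.
Square: 5.7203/2 → 2, 9.4797/1 → 9; chars 29.
Subsquare: 1.7203/0.0833333 → 20 → u, 0.4797/0.0416667 → 11 → l; chars ul.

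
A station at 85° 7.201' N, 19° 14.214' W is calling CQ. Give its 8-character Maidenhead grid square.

IR05jc18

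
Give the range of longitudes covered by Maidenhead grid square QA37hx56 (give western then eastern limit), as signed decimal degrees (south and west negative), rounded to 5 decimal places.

Field Q=16, A=0: +16·20° lon, +0·10° lat → SW at lon 140°, lat -90°.
Square 3, 7: +3·2° lon, +7·1° lat → SW at lon 146°, lat -83°.
Subsquare h=7, x=23: +7·0.0833333° lon, +23·0.0416667° lat → SW at lon 146.583°, lat -82.0417°.
Extended square 5, 6: +5·0.00833333° lon, +6·0.00416667° lat → SW at lon 146.625°, lat -82.0167°.
Cell spans 0.00833333° lon × 0.00416667° lat.
west 146.62500, east 146.63333.

146.62500, 146.63333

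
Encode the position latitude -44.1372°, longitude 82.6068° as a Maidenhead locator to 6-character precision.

NE15hu

Add 180° to longitude and 90° to latitude: 262.6068, 45.8628.
Field: 262.6068/20 → 13 → N, 45.8628/10 → 4 → E; chars NE.
Square: 2.6068/2 → 1, 5.8628/1 → 5; chars 15.
Subsquare: 0.6068/0.0833333 → 7 → h, 0.8628/0.0416667 → 20 → u; chars hu.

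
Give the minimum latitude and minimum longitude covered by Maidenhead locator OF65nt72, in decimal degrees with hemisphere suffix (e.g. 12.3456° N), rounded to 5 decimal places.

34.20000° S, 113.14167° E

Field O=14, F=5: +14·20° lon, +5·10° lat → SW at lon 100°, lat -40°.
Square 6, 5: +6·2° lon, +5·1° lat → SW at lon 112°, lat -35°.
Subsquare n=13, t=19: +13·0.0833333° lon, +19·0.0416667° lat → SW at lon 113.083°, lat -34.2083°.
Extended square 7, 2: +7·0.00833333° lon, +2·0.00416667° lat → SW at lon 113.142°, lat -34.2°.
latitude 34.20000° S, longitude 113.14167° E.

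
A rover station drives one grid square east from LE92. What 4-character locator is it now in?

Longitude square 9; +1 → 10, wraps to 0, carry into field.
Longitude field L = 11; +1 → 12 = M.
The latitude characters are unchanged.

ME02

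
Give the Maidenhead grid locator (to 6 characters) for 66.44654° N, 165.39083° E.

RP26qk

Shift to the Maidenhead origin (180°W, 90°S): lon 345.3908, lat 156.4465.
Field: 345.3908/20 → 17 → R, 156.4465/10 → 15 → P; chars RP.
Square: 5.3908/2 → 2, 6.4465/1 → 6; chars 26.
Subsquare: 1.3908/0.0833333 → 16 → q, 0.4465/0.0416667 → 10 → k; chars qk.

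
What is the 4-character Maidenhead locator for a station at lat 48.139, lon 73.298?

MN68

Shift to the Maidenhead origin (180°W, 90°S): lon 253.30, lat 138.14.
Field: lon ⌊253.30/20⌋ = 12 → M; lat ⌊138.14/10⌋ = 13 → N.
Square: lon ⌊13.30/2⌋ = 6; lat ⌊8.14/1⌋ = 8.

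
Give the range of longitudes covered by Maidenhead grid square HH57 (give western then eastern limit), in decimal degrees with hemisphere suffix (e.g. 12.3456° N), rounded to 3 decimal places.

Field H=7, H=7: +7·20° lon, +7·10° lat → SW at lon -40°, lat -20°.
Square 5, 7: +5·2° lon, +7·1° lat → SW at lon -30°, lat -13°.
Cell spans 2° lon × 1° lat.
west 30.000° W, east 28.000° W.

30.000° W, 28.000° W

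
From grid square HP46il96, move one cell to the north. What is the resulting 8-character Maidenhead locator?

Latitude extended square 6; +1 → 7.
The longitude characters are unchanged.

HP46il97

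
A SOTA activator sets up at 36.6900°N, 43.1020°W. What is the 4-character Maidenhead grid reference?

GM86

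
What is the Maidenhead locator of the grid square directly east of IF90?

Longitude square 9; +1 → 10, wraps to 0, carry into field.
Longitude field I = 8; +1 → 9 = J.
The latitude characters are unchanged.

JF00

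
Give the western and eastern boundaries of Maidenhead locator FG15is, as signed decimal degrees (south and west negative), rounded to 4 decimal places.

-77.3333, -77.2500

Field F=5, G=6: +5·20° lon, +6·10° lat → SW at lon -80°, lat -30°.
Square 1, 5: +1·2° lon, +5·1° lat → SW at lon -78°, lat -25°.
Subsquare i=8, s=18: +8·0.0833333° lon, +18·0.0416667° lat → SW at lon -77.3333°, lat -24.25°.
Cell spans 0.0833333° lon × 0.0416667° lat.
west -77.3333, east -77.2500.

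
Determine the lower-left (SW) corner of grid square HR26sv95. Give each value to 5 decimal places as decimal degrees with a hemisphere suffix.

86.89583° N, 34.42500° W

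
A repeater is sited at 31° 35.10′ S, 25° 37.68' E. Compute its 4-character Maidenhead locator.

KF28

Shift to the Maidenhead origin (180°W, 90°S): lon 205.63, lat 58.41.
Field: lon ⌊205.63/20⌋ = 10 → K; lat ⌊58.41/10⌋ = 5 → F.
Square: lon ⌊5.63/2⌋ = 2; lat ⌊8.41/1⌋ = 8.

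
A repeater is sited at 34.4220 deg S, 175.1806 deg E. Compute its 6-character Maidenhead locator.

RF75on

Offset from 180°W / 90°S: lon 355.1806°, lat 55.5780°.
Field (20°×10°, letters A–R): lon ⌊355.1806/20⌋ = 17 → R; lat ⌊55.5780/10⌋ = 5 → F.
Square (2°×1°, digits 0–9): lon ⌊15.1806/2⌋ = 7; lat ⌊5.5780/1⌋ = 5.
Subsquare (5′×2.5′, letters a–x): lon ⌊1.1806/0.0833333⌋ = 14 → o; lat ⌊0.5780/0.0416667⌋ = 13 → n.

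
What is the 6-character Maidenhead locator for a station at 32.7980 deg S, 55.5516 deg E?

LF77se

Shift to the Maidenhead origin (180°W, 90°S): lon 235.5516, lat 57.2020.
Field: 235.5516/20 → 11 → L, 57.2020/10 → 5 → F; chars LF.
Square: 15.5516/2 → 7, 7.2020/1 → 7; chars 77.
Subsquare: 1.5516/0.0833333 → 18 → s, 0.2020/0.0416667 → 4 → e; chars se.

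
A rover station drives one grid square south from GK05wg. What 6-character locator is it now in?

Latitude subsquare g = 6; −1 → 5 = f.
The longitude characters are unchanged.

GK05wf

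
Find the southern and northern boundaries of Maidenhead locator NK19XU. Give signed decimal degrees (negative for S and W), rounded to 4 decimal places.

19.8333, 19.8750

Field N=13, K=10: +13·20° lon, +10·10° lat → SW at lon 80°, lat 10°.
Square 1, 9: +1·2° lon, +9·1° lat → SW at lon 82°, lat 19°.
Subsquare x=23, u=20: +23·0.0833333° lon, +20·0.0416667° lat → SW at lon 83.9167°, lat 19.8333°.
Cell spans 0.0833333° lon × 0.0416667° lat.
south 19.8333, north 19.8750.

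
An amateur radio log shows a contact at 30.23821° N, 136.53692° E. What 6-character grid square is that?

Add 180° to longitude and 90° to latitude: 316.5369, 120.2382.
Field: 316.5369/20 → 15 → P, 120.2382/10 → 12 → M; chars PM.
Square: 16.5369/2 → 8, 0.2382/1 → 0; chars 80.
Subsquare: 0.5369/0.0833333 → 6 → g, 0.2382/0.0416667 → 5 → f; chars gf.

PM80gf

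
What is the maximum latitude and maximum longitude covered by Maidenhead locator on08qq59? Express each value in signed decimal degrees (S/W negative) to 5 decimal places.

48.70833, 101.38333

Field O=14, N=13: +14·20° lon, +13·10° lat → SW at lon 100°, lat 40°.
Square 0, 8: +0·2° lon, +8·1° lat → SW at lon 100°, lat 48°.
Subsquare q=16, q=16: +16·0.0833333° lon, +16·0.0416667° lat → SW at lon 101.333°, lat 48.6667°.
Extended square 5, 9: +5·0.00833333° lon, +9·0.00416667° lat → SW at lon 101.375°, lat 48.7042°.
Cell spans 0.00833333° lon × 0.00416667° lat. NE corner is SW corner plus one full cell.
latitude 48.70833, longitude 101.38333.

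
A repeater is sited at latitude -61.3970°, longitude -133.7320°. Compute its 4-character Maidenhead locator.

Add 180° to longitude and 90° to latitude: 46.27, 28.60.
Field: 46.27/20 → 2 → C, 28.60/10 → 2 → C; chars CC.
Square: 6.27/2 → 3, 8.60/1 → 8; chars 38.

CC38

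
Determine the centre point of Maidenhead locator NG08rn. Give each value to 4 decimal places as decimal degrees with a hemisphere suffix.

Field N=13, G=6: +13·20° lon, +6·10° lat → SW at lon 80°, lat -30°.
Square 0, 8: +0·2° lon, +8·1° lat → SW at lon 80°, lat -22°.
Subsquare r=17, n=13: +17·0.0833333° lon, +13·0.0416667° lat → SW at lon 81.4167°, lat -21.4583°.
Cell spans 0.0833333° lon × 0.0416667° lat. Centre is SW corner plus half of each.
latitude 21.4375° S, longitude 81.4583° E.

21.4375° S, 81.4583° E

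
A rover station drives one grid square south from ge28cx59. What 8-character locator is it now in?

Latitude extended square 9; −1 → 8.
The longitude characters are unchanged.

GE28cx58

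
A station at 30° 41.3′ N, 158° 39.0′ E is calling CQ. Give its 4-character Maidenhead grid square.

QM90

Add 180° to longitude and 90° to latitude: 338.65, 120.69.
Field (20°×10°, letters A–R): 338.65/20 → 16 → Q, 120.69/10 → 12 → M; chars QM.
Square (2°×1°, digits 0–9): 18.65/2 → 9, 0.69/1 → 0; chars 90.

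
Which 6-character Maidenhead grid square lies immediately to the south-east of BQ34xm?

BQ44al

Longitude subsquare x = 23; +1 → 24, wraps to 0 = a, carry into square.
Longitude square 3; +1 → 4.
Latitude subsquare m = 12; −1 → 11 = l.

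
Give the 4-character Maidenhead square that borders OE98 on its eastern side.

PE08

Longitude square 9; +1 → 10, wraps to 0, carry into field.
Longitude field O = 14; +1 → 15 = P.
The latitude characters are unchanged.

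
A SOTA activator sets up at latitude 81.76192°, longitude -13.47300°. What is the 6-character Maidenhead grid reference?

Shift to the Maidenhead origin (180°W, 90°S): lon 166.5270, lat 171.7619.
Field: lon ⌊166.5270/20⌋ = 8 → I; lat ⌊171.7619/10⌋ = 17 → R.
Square: lon ⌊6.5270/2⌋ = 3; lat ⌊1.7619/1⌋ = 1.
Subsquare: lon ⌊0.5270/0.0833333⌋ = 6 → g; lat ⌊0.7619/0.0416667⌋ = 18 → s.

IR31gs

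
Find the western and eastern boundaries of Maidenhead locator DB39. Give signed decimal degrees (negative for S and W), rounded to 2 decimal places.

Field D=3, B=1: +3·20° lon, +1·10° lat → SW at lon -120°, lat -80°.
Square 3, 9: +3·2° lon, +9·1° lat → SW at lon -114°, lat -71°.
Cell spans 2° lon × 1° lat.
west -114.00, east -112.00.

-114.00, -112.00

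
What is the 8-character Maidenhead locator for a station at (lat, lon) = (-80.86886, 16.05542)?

JA89ad61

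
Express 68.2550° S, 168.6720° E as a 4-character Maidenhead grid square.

Add 180° to longitude and 90° to latitude: 348.67, 21.75.
Field: 348.67/20 → 17 → R, 21.75/10 → 2 → C; chars RC.
Square: 8.67/2 → 4, 1.75/1 → 1; chars 41.

RC41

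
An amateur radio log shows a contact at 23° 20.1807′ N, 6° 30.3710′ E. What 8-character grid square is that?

JL33gi00

Offset from 180°W / 90°S: lon 186.50618°, lat 113.33634°.
Field (20°×10°, letters A–R): 186.50618/20 → 9 → J, 113.33634/10 → 11 → L; chars JL.
Square (2°×1°, digits 0–9): 6.50618/2 → 3, 3.33634/1 → 3; chars 33.
Subsquare (5′×2.5′, letters a–x): 0.50618/0.0833333 → 6 → g, 0.33634/0.0416667 → 8 → i; chars gi.
Extended square (30″×15″, digits 0–9): 0.00618/0.00833333 → 0, 0.00301/0.00416667 → 0; chars 00.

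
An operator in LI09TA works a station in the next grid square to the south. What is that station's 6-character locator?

LI08tx

Latitude subsquare a = 0; −1 → -1, wraps to 23 = x, carry into square.
Latitude square 9; −1 → 8.
The longitude characters are unchanged.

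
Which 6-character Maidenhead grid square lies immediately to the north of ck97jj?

CK97jk

Latitude subsquare j = 9; +1 → 10 = k.
The longitude characters are unchanged.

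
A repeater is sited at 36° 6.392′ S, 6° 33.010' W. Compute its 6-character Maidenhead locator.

IF63rv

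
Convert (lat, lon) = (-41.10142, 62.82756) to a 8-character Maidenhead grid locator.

Shift to the Maidenhead origin (180°W, 90°S): lon 242.82756, lat 48.89858.
Field: lon ⌊242.82756/20⌋ = 12 → M; lat ⌊48.89858/10⌋ = 4 → E.
Square: lon ⌊2.82756/2⌋ = 1; lat ⌊8.89858/1⌋ = 8.
Subsquare: lon ⌊0.82756/0.0833333⌋ = 9 → j; lat ⌊0.89858/0.0416667⌋ = 21 → v.
Extended square: lon ⌊0.07756/0.00833333⌋ = 9; lat ⌊0.02358/0.00416667⌋ = 5.

ME18jv95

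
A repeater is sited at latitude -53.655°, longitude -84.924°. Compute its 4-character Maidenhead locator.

ED76

Offset from 180°W / 90°S: lon 95.08°, lat 36.34°.
Field: 95.08/20 → 4 → E, 36.34/10 → 3 → D; chars ED.
Square: 15.08/2 → 7, 6.34/1 → 6; chars 76.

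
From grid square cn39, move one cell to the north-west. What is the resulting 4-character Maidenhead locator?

CO20

Longitude square 3; −1 → 2.
Latitude square 9; +1 → 10, wraps to 0, carry into field.
Latitude field N = 13; +1 → 14 = O.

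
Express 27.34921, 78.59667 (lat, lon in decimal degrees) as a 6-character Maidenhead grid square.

ML97hi

Add 180° to longitude and 90° to latitude: 258.5967, 117.3492.
Field: lon ⌊258.5967/20⌋ = 12 → M; lat ⌊117.3492/10⌋ = 11 → L.
Square: lon ⌊18.5967/2⌋ = 9; lat ⌊7.3492/1⌋ = 7.
Subsquare: lon ⌊0.5967/0.0833333⌋ = 7 → h; lat ⌊0.3492/0.0416667⌋ = 8 → i.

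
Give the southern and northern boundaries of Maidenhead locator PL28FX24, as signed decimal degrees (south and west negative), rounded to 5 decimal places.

28.97500, 28.97917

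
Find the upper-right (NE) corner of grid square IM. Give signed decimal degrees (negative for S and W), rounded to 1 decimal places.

40.0, 0.0

Field I=8, M=12: +8·20° lon, +12·10° lat → SW at lon -20°, lat 30°.
Cell spans 20° lon × 10° lat. NE corner is SW corner plus one full cell.
latitude 40.0, longitude 0.0.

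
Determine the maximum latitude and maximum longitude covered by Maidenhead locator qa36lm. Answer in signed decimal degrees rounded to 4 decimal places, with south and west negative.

Field Q=16, A=0: +16·20° lon, +0·10° lat → SW at lon 140°, lat -90°.
Square 3, 6: +3·2° lon, +6·1° lat → SW at lon 146°, lat -84°.
Subsquare l=11, m=12: +11·0.0833333° lon, +12·0.0416667° lat → SW at lon 146.917°, lat -83.5°.
Cell spans 0.0833333° lon × 0.0416667° lat. NE corner is SW corner plus one full cell.
latitude -83.4583, longitude 147.0000.

-83.4583, 147.0000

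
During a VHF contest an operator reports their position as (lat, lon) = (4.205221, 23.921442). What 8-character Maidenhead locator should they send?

Shift to the Maidenhead origin (180°W, 90°S): lon 203.92144, lat 94.20522.
Field: lon ⌊203.92144/20⌋ = 10 → K; lat ⌊94.20522/10⌋ = 9 → J.
Square: lon ⌊3.92144/2⌋ = 1; lat ⌊4.20522/1⌋ = 4.
Subsquare: lon ⌊1.92144/0.0833333⌋ = 23 → x; lat ⌊0.20522/0.0416667⌋ = 4 → e.
Extended square: lon ⌊0.00478/0.00833333⌋ = 0; lat ⌊0.03855/0.00416667⌋ = 9.

KJ14xe09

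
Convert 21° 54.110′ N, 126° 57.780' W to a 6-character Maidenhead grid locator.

CL61mv

Offset from 180°W / 90°S: lon 53.0370°, lat 111.9018°.
Field (20°×10°, letters A–R): lon ⌊53.0370/20⌋ = 2 → C; lat ⌊111.9018/10⌋ = 11 → L.
Square (2°×1°, digits 0–9): lon ⌊13.0370/2⌋ = 6; lat ⌊1.9018/1⌋ = 1.
Subsquare (5′×2.5′, letters a–x): lon ⌊1.0370/0.0833333⌋ = 12 → m; lat ⌊0.9018/0.0416667⌋ = 21 → v.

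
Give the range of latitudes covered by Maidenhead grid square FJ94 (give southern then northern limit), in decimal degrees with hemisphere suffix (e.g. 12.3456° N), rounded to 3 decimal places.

Field F=5, J=9: +5·20° lon, +9·10° lat → SW at lon -80°, lat 0°.
Square 9, 4: +9·2° lon, +4·1° lat → SW at lon -62°, lat 4°.
Cell spans 2° lon × 1° lat.
south 4.000° N, north 5.000° N.

4.000° N, 5.000° N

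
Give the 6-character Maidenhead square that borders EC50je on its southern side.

Latitude subsquare e = 4; −1 → 3 = d.
The longitude characters are unchanged.

EC50jd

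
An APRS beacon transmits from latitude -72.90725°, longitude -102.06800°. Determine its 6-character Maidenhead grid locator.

Shift to the Maidenhead origin (180°W, 90°S): lon 77.9320, lat 17.0927.
Field: lon ⌊77.9320/20⌋ = 3 → D; lat ⌊17.0927/10⌋ = 1 → B.
Square: lon ⌊17.9320/2⌋ = 8; lat ⌊7.0927/1⌋ = 7.
Subsquare: lon ⌊1.9320/0.0833333⌋ = 23 → x; lat ⌊0.0927/0.0416667⌋ = 2 → c.

DB87xc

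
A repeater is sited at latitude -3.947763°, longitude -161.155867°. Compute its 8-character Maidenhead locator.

Offset from 180°W / 90°S: lon 18.84413°, lat 86.05224°.
Field: lon ⌊18.84413/20⌋ = 0 → A; lat ⌊86.05224/10⌋ = 8 → I.
Square: lon ⌊18.84413/2⌋ = 9; lat ⌊6.05224/1⌋ = 6.
Subsquare: lon ⌊0.84413/0.0833333⌋ = 10 → k; lat ⌊0.05224/0.0416667⌋ = 1 → b.
Extended square: lon ⌊0.01080/0.00833333⌋ = 1; lat ⌊0.01057/0.00416667⌋ = 2.

AI96kb12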